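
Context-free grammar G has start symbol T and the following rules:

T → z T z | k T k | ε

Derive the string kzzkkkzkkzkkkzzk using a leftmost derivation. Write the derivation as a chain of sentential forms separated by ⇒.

T⇒kTk⇒kzTzk⇒kzzTzzk⇒kzzkTkzzk⇒kzzkkTkkzzk⇒kzzkkkTkkkzzk⇒kzzkkkzTzkkkzzk⇒kzzkkkzkTkzkkkzzk⇒kzzkkkzkkzkkkzzk

T ⇒ kTk   [T → k T k]
kTk ⇒ kzTzk   [T → z T z]
kzTzk ⇒ kzzTzzk   [T → z T z]
kzzTzzk ⇒ kzzkTkzzk   [T → k T k]
kzzkTkzzk ⇒ kzzkkTkkzzk   [T → k T k]
kzzkkTkkzzk ⇒ kzzkkkTkkkzzk   [T → k T k]
kzzkkkTkkkzzk ⇒ kzzkkkzTzkkkzzk   [T → z T z]
kzzkkkzTzkkkzzk ⇒ kzzkkkzkTkzkkkzzk   [T → k T k]
kzzkkkzkTkzkkkzzk ⇒ kzzkkkzkkzkkkzzk   [T → ε]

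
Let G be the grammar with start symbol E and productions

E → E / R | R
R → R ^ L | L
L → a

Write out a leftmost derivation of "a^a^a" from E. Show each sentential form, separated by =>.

E => R => R^L => R^L^L => L^L^L => a^L^L => a^a^L => a^a^a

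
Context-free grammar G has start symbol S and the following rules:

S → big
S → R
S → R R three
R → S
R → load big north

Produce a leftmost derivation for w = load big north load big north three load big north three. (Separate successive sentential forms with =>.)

S => R R three   [S → R R three]
R R three => S R three   [R → S]
S R three => R R three R three   [S → R R three]
R R three R three => load big north R three R three   [R → load big north]
load big north R three R three => load big north load big north three R three   [R → load big north]
load big north load big north three R three => load big north load big north three load big north three   [R → load big north]

S => R R three => S R three => R R three R three => load big north R three R three => load big north load big north three R three => load big north load big north three load big north three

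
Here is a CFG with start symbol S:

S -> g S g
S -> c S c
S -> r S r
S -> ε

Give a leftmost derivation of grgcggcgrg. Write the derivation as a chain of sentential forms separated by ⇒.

S ⇒ gSg   [S -> g S g]
gSg ⇒ grSrg   [S -> r S r]
grSrg ⇒ grgSgrg   [S -> g S g]
grgSgrg ⇒ grgcScgrg   [S -> c S c]
grgcScgrg ⇒ grgcgSgcgrg   [S -> g S g]
grgcgSgcgrg ⇒ grgcggcgrg   [S -> ε]

S ⇒ gSg ⇒ grSrg ⇒ grgSgrg ⇒ grgcScgrg ⇒ grgcgSgcgrg ⇒ grgcggcgrg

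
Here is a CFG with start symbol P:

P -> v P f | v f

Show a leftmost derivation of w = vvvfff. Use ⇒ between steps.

P ⇒ vPf   [P -> v P f]
vPf ⇒ vvPff   [P -> v P f]
vvPff ⇒ vvvfff   [P -> v f]

P ⇒ vPf ⇒ vvPff ⇒ vvvfff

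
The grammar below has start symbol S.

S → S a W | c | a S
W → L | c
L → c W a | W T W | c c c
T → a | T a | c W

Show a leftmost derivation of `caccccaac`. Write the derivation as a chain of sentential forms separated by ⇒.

S ⇒ SaW ⇒ caW ⇒ caL ⇒ caWTW ⇒ caLTW ⇒ cacWaTW ⇒ cacLaTW ⇒ caccccaTW ⇒ caccccaaW ⇒ caccccaac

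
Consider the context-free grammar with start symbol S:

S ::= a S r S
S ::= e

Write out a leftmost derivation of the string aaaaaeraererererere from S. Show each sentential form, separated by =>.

S => aSrS   [S ::= a S r S]
aSrS => aaSrSrS   [S ::= a S r S]
aaSrSrS => aaaSrSrSrS   [S ::= a S r S]
aaaSrSrSrS => aaaaSrSrSrSrS   [S ::= a S r S]
aaaaSrSrSrSrS => aaaaaSrSrSrSrSrS   [S ::= a S r S]
aaaaaSrSrSrSrSrS => aaaaaerSrSrSrSrS   [S ::= e]
aaaaaerSrSrSrSrS => aaaaaeraSrSrSrSrSrS   [S ::= a S r S]
aaaaaeraSrSrSrSrSrS => aaaaaeraerSrSrSrSrS   [S ::= e]
aaaaaeraerSrSrSrSrS => aaaaaeraererSrSrSrS   [S ::= e]
aaaaaeraererSrSrSrS => aaaaaeraerererSrSrS   [S ::= e]
aaaaaeraerererSrSrS => aaaaaeraererererSrS   [S ::= e]
aaaaaeraererererSrS => aaaaaeraerererererS   [S ::= e]
aaaaaeraerererererS => aaaaaeraererererere   [S ::= e]

S => aSrS => aaSrSrS => aaaSrSrSrS => aaaaSrSrSrSrS => aaaaaSrSrSrSrSrS => aaaaaerSrSrSrSrS => aaaaaeraSrSrSrSrSrS => aaaaaeraerSrSrSrSrS => aaaaaeraererSrSrSrS => aaaaaeraerererSrSrS => aaaaaeraererererSrS => aaaaaeraerererererS => aaaaaeraererererere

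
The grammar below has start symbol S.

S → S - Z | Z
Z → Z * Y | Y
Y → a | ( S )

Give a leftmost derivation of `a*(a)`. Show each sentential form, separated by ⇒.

S ⇒ Z   [S → Z]
Z ⇒ Z*Y   [Z → Z * Y]
Z*Y ⇒ Y*Y   [Z → Y]
Y*Y ⇒ a*Y   [Y → a]
a*Y ⇒ a*(S)   [Y → ( S )]
a*(S) ⇒ a*(Z)   [S → Z]
a*(Z) ⇒ a*(Y)   [Z → Y]
a*(Y) ⇒ a*(a)   [Y → a]

S ⇒ Z ⇒ Z*Y ⇒ Y*Y ⇒ a*Y ⇒ a*(S) ⇒ a*(Z) ⇒ a*(Y) ⇒ a*(a)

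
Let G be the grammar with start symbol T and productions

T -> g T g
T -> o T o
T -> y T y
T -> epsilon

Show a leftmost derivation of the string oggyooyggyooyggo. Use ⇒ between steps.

T⇒oTo⇒ogTgo⇒oggTggo⇒oggyTyggo⇒oggyoToyggo⇒oggyooTooyggo⇒oggyooyTyooyggo⇒oggyooygTgyooyggo⇒oggyooyggyooyggo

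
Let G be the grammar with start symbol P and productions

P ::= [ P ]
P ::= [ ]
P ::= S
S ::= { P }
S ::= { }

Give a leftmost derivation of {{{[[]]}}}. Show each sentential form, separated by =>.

P => S => {P} => {S} => {{P}} => {{S}} => {{{P}}} => {{{[P]}}} => {{{[[]]}}}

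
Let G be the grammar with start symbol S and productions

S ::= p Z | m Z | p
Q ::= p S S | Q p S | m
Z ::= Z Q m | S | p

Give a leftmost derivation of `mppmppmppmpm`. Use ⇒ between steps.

S⇒mZ⇒mZQm⇒mZQmQm⇒mpQmQm⇒mppSSmQm⇒mppmZSmQm⇒mppmpSmQm⇒mppmppmQm⇒mppmppmpSSm⇒mppmppmppSm⇒mppmppmppmZm⇒mppmppmppmpm

S ⇒ mZ   [S ::= m Z]
mZ ⇒ mZQm   [Z ::= Z Q m]
mZQm ⇒ mZQmQm   [Z ::= Z Q m]
mZQmQm ⇒ mpQmQm   [Z ::= p]
mpQmQm ⇒ mppSSmQm   [Q ::= p S S]
mppSSmQm ⇒ mppmZSmQm   [S ::= m Z]
mppmZSmQm ⇒ mppmpSmQm   [Z ::= p]
mppmpSmQm ⇒ mppmppmQm   [S ::= p]
mppmppmQm ⇒ mppmppmpSSm   [Q ::= p S S]
mppmppmpSSm ⇒ mppmppmppSm   [S ::= p]
mppmppmppSm ⇒ mppmppmppmZm   [S ::= m Z]
mppmppmppmZm ⇒ mppmppmppmpm   [Z ::= p]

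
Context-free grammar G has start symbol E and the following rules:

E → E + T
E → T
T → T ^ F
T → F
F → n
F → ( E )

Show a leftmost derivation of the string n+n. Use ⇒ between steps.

E ⇒ E+T ⇒ T+T ⇒ F+T ⇒ n+T ⇒ n+F ⇒ n+n

E ⇒ E+T   [E → E + T]
E+T ⇒ T+T   [E → T]
T+T ⇒ F+T   [T → F]
F+T ⇒ n+T   [F → n]
n+T ⇒ n+F   [T → F]
n+F ⇒ n+n   [F → n]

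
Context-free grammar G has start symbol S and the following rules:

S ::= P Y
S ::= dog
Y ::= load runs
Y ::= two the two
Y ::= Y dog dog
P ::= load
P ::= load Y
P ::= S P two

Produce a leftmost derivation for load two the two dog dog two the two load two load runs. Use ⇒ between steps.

S ⇒ P Y   [S ::= P Y]
P Y ⇒ S P two Y   [P ::= S P two]
S P two Y ⇒ P Y P two Y   [S ::= P Y]
P Y P two Y ⇒ load Y Y P two Y   [P ::= load Y]
load Y Y P two Y ⇒ load Y dog dog Y P two Y   [Y ::= Y dog dog]
load Y dog dog Y P two Y ⇒ load two the two dog dog Y P two Y   [Y ::= two the two]
load two the two dog dog Y P two Y ⇒ load two the two dog dog two the two P two Y   [Y ::= two the two]
load two the two dog dog two the two P two Y ⇒ load two the two dog dog two the two load two Y   [P ::= load]
load two the two dog dog two the two load two Y ⇒ load two the two dog dog two the two load two load runs   [Y ::= load runs]

S ⇒ P Y ⇒ S P two Y ⇒ P Y P two Y ⇒ load Y Y P two Y ⇒ load Y dog dog Y P two Y ⇒ load two the two dog dog Y P two Y ⇒ load two the two dog dog two the two P two Y ⇒ load two the two dog dog two the two load two Y ⇒ load two the two dog dog two the two load two load runs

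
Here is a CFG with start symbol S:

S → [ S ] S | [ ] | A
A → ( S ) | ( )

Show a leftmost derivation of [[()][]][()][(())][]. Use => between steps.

S => [S]S => [[S]S]S => [[A]S]S => [[()]S]S => [[()][]]S => [[()][]][S]S => [[()][]][A]S => [[()][]][()]S => [[()][]][()][S]S => [[()][]][()][A]S => [[()][]][()][(S)]S => [[()][]][()][(A)]S => [[()][]][()][(())]S => [[()][]][()][(())][]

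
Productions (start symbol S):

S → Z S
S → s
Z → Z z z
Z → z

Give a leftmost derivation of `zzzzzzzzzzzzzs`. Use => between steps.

S=>ZS=>zS=>zZS=>zZzzS=>zZzzzzS=>zZzzzzzzS=>zZzzzzzzzzS=>zZzzzzzzzzzzS=>zzzzzzzzzzzzS=>zzzzzzzzzzzzZS=>zzzzzzzzzzzzzS=>zzzzzzzzzzzzzs

S => ZS   [S → Z S]
ZS => zS   [Z → z]
zS => zZS   [S → Z S]
zZS => zZzzS   [Z → Z z z]
zZzzS => zZzzzzS   [Z → Z z z]
zZzzzzS => zZzzzzzzS   [Z → Z z z]
zZzzzzzzS => zZzzzzzzzzS   [Z → Z z z]
zZzzzzzzzzS => zZzzzzzzzzzzS   [Z → Z z z]
zZzzzzzzzzzzS => zzzzzzzzzzzzS   [Z → z]
zzzzzzzzzzzzS => zzzzzzzzzzzzZS   [S → Z S]
zzzzzzzzzzzzZS => zzzzzzzzzzzzzS   [Z → z]
zzzzzzzzzzzzzS => zzzzzzzzzzzzzs   [S → s]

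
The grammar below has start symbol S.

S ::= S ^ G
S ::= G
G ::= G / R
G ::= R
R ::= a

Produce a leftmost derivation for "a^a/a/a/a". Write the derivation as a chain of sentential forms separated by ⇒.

S ⇒ S^G ⇒ G^G ⇒ R^G ⇒ a^G ⇒ a^G/R ⇒ a^G/R/R ⇒ a^G/R/R/R ⇒ a^R/R/R/R ⇒ a^a/R/R/R ⇒ a^a/a/R/R ⇒ a^a/a/a/R ⇒ a^a/a/a/a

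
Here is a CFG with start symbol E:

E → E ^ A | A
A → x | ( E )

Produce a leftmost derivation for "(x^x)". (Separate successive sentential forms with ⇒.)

E ⇒ A ⇒ (E) ⇒ (E^A) ⇒ (A^A) ⇒ (x^A) ⇒ (x^x)

E ⇒ A   [E → A]
A ⇒ (E)   [A → ( E )]
(E) ⇒ (E^A)   [E → E ^ A]
(E^A) ⇒ (A^A)   [E → A]
(A^A) ⇒ (x^A)   [A → x]
(x^A) ⇒ (x^x)   [A → x]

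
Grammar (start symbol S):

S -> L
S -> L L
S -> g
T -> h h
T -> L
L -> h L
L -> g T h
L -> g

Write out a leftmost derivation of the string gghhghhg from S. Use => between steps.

S=>LL=>gThL=>gLhL=>ggThhL=>ggLhhL=>gghLhhL=>gghhLhhL=>gghhghhL=>gghhghhg

S => LL   [S -> L L]
LL => gThL   [L -> g T h]
gThL => gLhL   [T -> L]
gLhL => ggThhL   [L -> g T h]
ggThhL => ggLhhL   [T -> L]
ggLhhL => gghLhhL   [L -> h L]
gghLhhL => gghhLhhL   [L -> h L]
gghhLhhL => gghhghhL   [L -> g]
gghhghhL => gghhghhg   [L -> g]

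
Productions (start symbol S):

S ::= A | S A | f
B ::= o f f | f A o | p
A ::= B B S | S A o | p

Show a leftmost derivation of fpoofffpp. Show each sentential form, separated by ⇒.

S⇒SA⇒AA⇒BBSA⇒fAoBSA⇒fpoBSA⇒fpooffSA⇒fpooffSAA⇒fpoofffAA⇒fpoofffpA⇒fpoofffpp

S ⇒ SA   [S ::= S A]
SA ⇒ AA   [S ::= A]
AA ⇒ BBSA   [A ::= B B S]
BBSA ⇒ fAoBSA   [B ::= f A o]
fAoBSA ⇒ fpoBSA   [A ::= p]
fpoBSA ⇒ fpooffSA   [B ::= o f f]
fpooffSA ⇒ fpooffSAA   [S ::= S A]
fpooffSAA ⇒ fpoofffAA   [S ::= f]
fpoofffAA ⇒ fpoofffpA   [A ::= p]
fpoofffpA ⇒ fpoofffpp   [A ::= p]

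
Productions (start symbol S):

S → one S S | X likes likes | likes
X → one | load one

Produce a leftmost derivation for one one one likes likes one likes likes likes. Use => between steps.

S => one S S   [S → one S S]
one S S => one one S S S   [S → one S S]
one one S S S => one one X likes likes S S   [S → X likes likes]
one one X likes likes S S => one one one likes likes S S   [X → one]
one one one likes likes S S => one one one likes likes X likes likes S   [S → X likes likes]
one one one likes likes X likes likes S => one one one likes likes one likes likes S   [X → one]
one one one likes likes one likes likes S => one one one likes likes one likes likes likes   [S → likes]

S => one S S => one one S S S => one one X likes likes S S => one one one likes likes S S => one one one likes likes X likes likes S => one one one likes likes one likes likes S => one one one likes likes one likes likes likes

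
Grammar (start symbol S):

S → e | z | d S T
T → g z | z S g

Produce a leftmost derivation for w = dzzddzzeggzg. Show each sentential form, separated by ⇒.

S⇒dST⇒dzT⇒dzzSg⇒dzzdSTg⇒dzzddSTTg⇒dzzddzTTg⇒dzzddzzSgTg⇒dzzddzzegTg⇒dzzddzzeggzg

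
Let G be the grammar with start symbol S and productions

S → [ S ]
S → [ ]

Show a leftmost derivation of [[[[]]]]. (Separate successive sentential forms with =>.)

S=>[S]=>[[S]]=>[[[S]]]=>[[[[]]]]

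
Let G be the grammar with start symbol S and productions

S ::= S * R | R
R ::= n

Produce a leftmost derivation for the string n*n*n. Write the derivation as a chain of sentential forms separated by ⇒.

S ⇒ S*R   [S ::= S * R]
S*R ⇒ S*R*R   [S ::= S * R]
S*R*R ⇒ R*R*R   [S ::= R]
R*R*R ⇒ n*R*R   [R ::= n]
n*R*R ⇒ n*n*R   [R ::= n]
n*n*R ⇒ n*n*n   [R ::= n]

S ⇒ S*R ⇒ S*R*R ⇒ R*R*R ⇒ n*R*R ⇒ n*n*R ⇒ n*n*n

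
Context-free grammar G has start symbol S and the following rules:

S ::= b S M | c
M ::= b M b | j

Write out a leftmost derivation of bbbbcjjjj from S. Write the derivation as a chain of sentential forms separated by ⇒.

S ⇒ bSM ⇒ bbSMM ⇒ bbbSMMM ⇒ bbbbSMMMM ⇒ bbbbcMMMM ⇒ bbbbcjMMM ⇒ bbbbcjjMM ⇒ bbbbcjjjM ⇒ bbbbcjjjj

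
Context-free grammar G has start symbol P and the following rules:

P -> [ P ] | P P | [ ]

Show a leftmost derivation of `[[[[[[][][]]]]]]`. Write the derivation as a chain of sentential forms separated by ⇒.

P⇒[P]⇒[[P]]⇒[[[P]]]⇒[[[[P]]]]⇒[[[[[P]]]]]⇒[[[[[PP]]]]]⇒[[[[[PPP]]]]]⇒[[[[[[]PP]]]]]⇒[[[[[[][]P]]]]]⇒[[[[[[][][]]]]]]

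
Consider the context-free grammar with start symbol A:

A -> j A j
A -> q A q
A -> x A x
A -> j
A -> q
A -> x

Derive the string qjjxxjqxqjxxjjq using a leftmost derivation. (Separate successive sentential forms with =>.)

A => qAq   [A -> q A q]
qAq => qjAjq   [A -> j A j]
qjAjq => qjjAjjq   [A -> j A j]
qjjAjjq => qjjxAxjjq   [A -> x A x]
qjjxAxjjq => qjjxxAxxjjq   [A -> x A x]
qjjxxAxxjjq => qjjxxjAjxxjjq   [A -> j A j]
qjjxxjAjxxjjq => qjjxxjqAqjxxjjq   [A -> q A q]
qjjxxjqAqjxxjjq => qjjxxjqxqjxxjjq   [A -> x]

A => qAq => qjAjq => qjjAjjq => qjjxAxjjq => qjjxxAxxjjq => qjjxxjAjxxjjq => qjjxxjqAqjxxjjq => qjjxxjqxqjxxjjq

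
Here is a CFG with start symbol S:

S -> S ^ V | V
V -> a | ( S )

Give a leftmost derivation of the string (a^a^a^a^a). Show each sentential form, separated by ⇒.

S⇒V⇒(S)⇒(S^V)⇒(S^V^V)⇒(S^V^V^V)⇒(S^V^V^V^V)⇒(V^V^V^V^V)⇒(a^V^V^V^V)⇒(a^a^V^V^V)⇒(a^a^a^V^V)⇒(a^a^a^a^V)⇒(a^a^a^a^a)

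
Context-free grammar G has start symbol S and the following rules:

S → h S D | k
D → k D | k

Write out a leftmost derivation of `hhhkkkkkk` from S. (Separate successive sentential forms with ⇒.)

S ⇒ hSD   [S → h S D]
hSD ⇒ hhSDD   [S → h S D]
hhSDD ⇒ hhhSDDD   [S → h S D]
hhhSDDD ⇒ hhhkDDD   [S → k]
hhhkDDD ⇒ hhhkkDDD   [D → k D]
hhhkkDDD ⇒ hhhkkkDD   [D → k]
hhhkkkDD ⇒ hhhkkkkD   [D → k]
hhhkkkkD ⇒ hhhkkkkkD   [D → k D]
hhhkkkkkD ⇒ hhhkkkkkk   [D → k]

S ⇒ hSD ⇒ hhSDD ⇒ hhhSDDD ⇒ hhhkDDD ⇒ hhhkkDDD ⇒ hhhkkkDD ⇒ hhhkkkkD ⇒ hhhkkkkkD ⇒ hhhkkkkkk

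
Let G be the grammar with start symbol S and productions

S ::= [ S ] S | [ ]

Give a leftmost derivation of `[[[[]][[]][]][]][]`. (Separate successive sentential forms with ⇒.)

S⇒[S]S⇒[[S]S]S⇒[[[S]S]S]S⇒[[[[]]S]S]S⇒[[[[]][S]S]S]S⇒[[[[]][[]]S]S]S⇒[[[[]][[]][]]S]S⇒[[[[]][[]][]][]]S⇒[[[[]][[]][]][]][]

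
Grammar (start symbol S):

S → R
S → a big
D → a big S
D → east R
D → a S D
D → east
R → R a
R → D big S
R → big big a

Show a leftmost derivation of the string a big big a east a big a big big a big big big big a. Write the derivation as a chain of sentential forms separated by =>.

S => R   [S → R]
R => D big S   [R → D big S]
D big S => a S D big S   [D → a S D]
a S D big S => a R D big S   [S → R]
a R D big S => a big big a D big S   [R → big big a]
a big big a D big S => a big big a east R big S   [D → east R]
a big big a east R big S => a big big a east D big S big S   [R → D big S]
a big big a east D big S big S => a big big a east a big S big S big S   [D → a big S]
a big big a east a big S big S big S => a big big a east a big a big big S big S   [S → a big]
a big big a east a big a big big S big S => a big big a east a big a big big a big big S   [S → a big]
a big big a east a big a big big a big big S => a big big a east a big a big big a big big R   [S → R]
a big big a east a big a big big a big big R => a big big a east a big a big big a big big big big a   [R → big big a]

S => R => D big S => a S D big S => a R D big S => a big big a D big S => a big big a east R big S => a big big a east D big S big S => a big big a east a big S big S big S => a big big a east a big a big big S big S => a big big a east a big a big big a big big S => a big big a east a big a big big a big big R => a big big a east a big a big big a big big big big a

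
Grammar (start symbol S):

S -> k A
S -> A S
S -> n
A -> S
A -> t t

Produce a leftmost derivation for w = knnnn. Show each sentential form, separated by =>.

S=>AS=>SS=>ASS=>SSS=>ASSS=>SSSS=>kASSS=>kSSSS=>knSSS=>knnSS=>knnnS=>knnnn

S => AS   [S -> A S]
AS => SS   [A -> S]
SS => ASS   [S -> A S]
ASS => SSS   [A -> S]
SSS => ASSS   [S -> A S]
ASSS => SSSS   [A -> S]
SSSS => kASSS   [S -> k A]
kASSS => kSSSS   [A -> S]
kSSSS => knSSS   [S -> n]
knSSS => knnSS   [S -> n]
knnSS => knnnS   [S -> n]
knnnS => knnnn   [S -> n]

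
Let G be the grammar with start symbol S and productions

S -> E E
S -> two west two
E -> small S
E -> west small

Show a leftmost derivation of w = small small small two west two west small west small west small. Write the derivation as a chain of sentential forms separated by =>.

S => E E => small S E => small E E E => small small S E E => small small E E E E => small small small S E E E => small small small two west two E E E => small small small two west two west small E E => small small small two west two west small west small E => small small small two west two west small west small west small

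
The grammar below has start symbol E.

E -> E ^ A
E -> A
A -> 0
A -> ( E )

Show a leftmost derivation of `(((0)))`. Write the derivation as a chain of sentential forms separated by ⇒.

E ⇒ A   [E -> A]
A ⇒ (E)   [A -> ( E )]
(E) ⇒ (A)   [E -> A]
(A) ⇒ ((E))   [A -> ( E )]
((E)) ⇒ ((A))   [E -> A]
((A)) ⇒ (((E)))   [A -> ( E )]
(((E))) ⇒ (((A)))   [E -> A]
(((A))) ⇒ (((0)))   [A -> 0]

E ⇒ A ⇒ (E) ⇒ (A) ⇒ ((E)) ⇒ ((A)) ⇒ (((E))) ⇒ (((A))) ⇒ (((0)))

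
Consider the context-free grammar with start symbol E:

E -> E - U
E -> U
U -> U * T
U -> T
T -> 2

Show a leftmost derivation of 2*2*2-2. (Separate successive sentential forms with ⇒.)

E ⇒ E-U ⇒ U-U ⇒ U*T-U ⇒ U*T*T-U ⇒ T*T*T-U ⇒ 2*T*T-U ⇒ 2*2*T-U ⇒ 2*2*2-U ⇒ 2*2*2-T ⇒ 2*2*2-2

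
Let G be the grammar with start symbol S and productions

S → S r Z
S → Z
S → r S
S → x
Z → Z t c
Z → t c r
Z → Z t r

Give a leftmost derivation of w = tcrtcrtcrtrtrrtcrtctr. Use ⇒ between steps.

S ⇒ SrZ ⇒ SrZrZ ⇒ ZrZrZ ⇒ ZtcrZrZ ⇒ tcrtcrZrZ ⇒ tcrtcrZtrrZ ⇒ tcrtcrZtrtrrZ ⇒ tcrtcrtcrtrtrrZ ⇒ tcrtcrtcrtrtrrZtr ⇒ tcrtcrtcrtrtrrZtctr ⇒ tcrtcrtcrtrtrrtcrtctr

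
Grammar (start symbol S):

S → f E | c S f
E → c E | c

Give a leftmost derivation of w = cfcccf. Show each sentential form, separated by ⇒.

S ⇒ cSf ⇒ cfEf ⇒ cfcEf ⇒ cfccEf ⇒ cfcccf

S ⇒ cSf   [S → c S f]
cSf ⇒ cfEf   [S → f E]
cfEf ⇒ cfcEf   [E → c E]
cfcEf ⇒ cfccEf   [E → c E]
cfccEf ⇒ cfcccf   [E → c]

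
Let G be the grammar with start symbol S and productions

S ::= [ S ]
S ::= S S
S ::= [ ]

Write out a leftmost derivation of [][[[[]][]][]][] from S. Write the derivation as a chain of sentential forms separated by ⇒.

S ⇒ SS ⇒ []S ⇒ []SS ⇒ [][S]S ⇒ [][SS]S ⇒ [][[S]S]S ⇒ [][[SS]S]S ⇒ [][[[S]S]S]S ⇒ [][[[[]]S]S]S ⇒ [][[[[]][]]S]S ⇒ [][[[[]][]][]]S ⇒ [][[[[]][]][]][]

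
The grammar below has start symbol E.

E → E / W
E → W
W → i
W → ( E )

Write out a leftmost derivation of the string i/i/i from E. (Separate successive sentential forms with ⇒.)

E ⇒ E/W ⇒ E/W/W ⇒ W/W/W ⇒ i/W/W ⇒ i/i/W ⇒ i/i/i

E ⇒ E/W   [E → E / W]
E/W ⇒ E/W/W   [E → E / W]
E/W/W ⇒ W/W/W   [E → W]
W/W/W ⇒ i/W/W   [W → i]
i/W/W ⇒ i/i/W   [W → i]
i/i/W ⇒ i/i/i   [W → i]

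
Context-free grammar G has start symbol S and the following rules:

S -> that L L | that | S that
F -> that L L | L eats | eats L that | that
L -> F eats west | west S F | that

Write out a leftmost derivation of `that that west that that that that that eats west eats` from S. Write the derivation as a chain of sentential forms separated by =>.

S => that L L => that that L => that that west S F => that that west S that F => that that west that L L that F => that that west that that L that F => that that west that that that that F => that that west that that that that L eats => that that west that that that that F eats west eats => that that west that that that that that eats west eats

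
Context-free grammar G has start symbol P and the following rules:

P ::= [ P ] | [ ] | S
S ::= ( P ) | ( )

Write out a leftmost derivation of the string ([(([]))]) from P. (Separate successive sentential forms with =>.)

P => S   [P ::= S]
S => (P)   [S ::= ( P )]
(P) => ([P])   [P ::= [ P ]]
([P]) => ([S])   [P ::= S]
([S]) => ([(P)])   [S ::= ( P )]
([(P)]) => ([(S)])   [P ::= S]
([(S)]) => ([((P))])   [S ::= ( P )]
([((P))]) => ([(([]))])   [P ::= [ ]]

P => S => (P) => ([P]) => ([S]) => ([(P)]) => ([(S)]) => ([((P))]) => ([(([]))])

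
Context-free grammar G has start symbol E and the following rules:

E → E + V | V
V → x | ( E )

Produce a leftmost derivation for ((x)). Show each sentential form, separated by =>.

E=>V=>(E)=>(V)=>((E))=>((V))=>((x))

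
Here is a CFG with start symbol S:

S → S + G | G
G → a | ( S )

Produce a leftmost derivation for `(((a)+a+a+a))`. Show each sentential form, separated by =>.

S => G   [S → G]
G => (S)   [G → ( S )]
(S) => (G)   [S → G]
(G) => ((S))   [G → ( S )]
((S)) => ((S+G))   [S → S + G]
((S+G)) => ((S+G+G))   [S → S + G]
((S+G+G)) => ((S+G+G+G))   [S → S + G]
((S+G+G+G)) => ((G+G+G+G))   [S → G]
((G+G+G+G)) => (((S)+G+G+G))   [G → ( S )]
(((S)+G+G+G)) => (((G)+G+G+G))   [S → G]
(((G)+G+G+G)) => (((a)+G+G+G))   [G → a]
(((a)+G+G+G)) => (((a)+a+G+G))   [G → a]
(((a)+a+G+G)) => (((a)+a+a+G))   [G → a]
(((a)+a+a+G)) => (((a)+a+a+a))   [G → a]

S => G => (S) => (G) => ((S)) => ((S+G)) => ((S+G+G)) => ((S+G+G+G)) => ((G+G+G+G)) => (((S)+G+G+G)) => (((G)+G+G+G)) => (((a)+G+G+G)) => (((a)+a+G+G)) => (((a)+a+a+G)) => (((a)+a+a+a))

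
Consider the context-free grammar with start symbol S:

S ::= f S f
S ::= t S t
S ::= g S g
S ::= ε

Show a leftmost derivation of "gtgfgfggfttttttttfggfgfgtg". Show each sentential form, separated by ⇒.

S⇒gSg⇒gtStg⇒gtgSgtg⇒gtgfSfgtg⇒gtgfgSgfgtg⇒gtgfgfSfgfgtg⇒gtgfgfgSgfgfgtg⇒gtgfgfggSggfgfgtg⇒gtgfgfggfSfggfgfgtg⇒gtgfgfggftStfggfgfgtg⇒gtgfgfggfttSttfggfgfgtg⇒gtgfgfggftttStttfggfgfgtg⇒gtgfgfggfttttSttttfggfgfgtg⇒gtgfgfggfttttttttfggfgfgtg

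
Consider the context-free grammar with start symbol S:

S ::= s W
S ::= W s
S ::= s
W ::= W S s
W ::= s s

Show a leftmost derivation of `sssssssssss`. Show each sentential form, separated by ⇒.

S ⇒ Ws   [S ::= W s]
Ws ⇒ WSss   [W ::= W S s]
WSss ⇒ ssSss   [W ::= s s]
ssSss ⇒ ssWsss   [S ::= W s]
ssWsss ⇒ ssWSssss   [W ::= W S s]
ssWSssss ⇒ ssssSssss   [W ::= s s]
ssssSssss ⇒ ssssWsssss   [S ::= W s]
ssssWsssss ⇒ sssssssssss   [W ::= s s]

S ⇒ Ws ⇒ WSss ⇒ ssSss ⇒ ssWsss ⇒ ssWSssss ⇒ ssssSssss ⇒ ssssWsssss ⇒ sssssssssss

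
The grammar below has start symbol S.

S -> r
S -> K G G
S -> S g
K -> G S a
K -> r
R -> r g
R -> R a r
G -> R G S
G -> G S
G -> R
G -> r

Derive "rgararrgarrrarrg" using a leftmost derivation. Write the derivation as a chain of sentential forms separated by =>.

S => Sg   [S -> S g]
Sg => KGGg   [S -> K G G]
KGGg => GSaGGg   [K -> G S a]
GSaGGg => RGSSaGGg   [G -> R G S]
RGSSaGGg => RarGSSaGGg   [R -> R a r]
RarGSSaGGg => RararGSSaGGg   [R -> R a r]
RararGSSaGGg => rgararGSSaGGg   [R -> r g]
rgararGSSaGGg => rgararRSSaGGg   [G -> R]
rgararRSSaGGg => rgararRarSSaGGg   [R -> R a r]
rgararRarSSaGGg => rgararrgarSSaGGg   [R -> r g]
rgararrgarSSaGGg => rgararrgarrSaGGg   [S -> r]
rgararrgarrSaGGg => rgararrgarrraGGg   [S -> r]
rgararrgarrraGGg => rgararrgarrrarGg   [G -> r]
rgararrgarrrarGg => rgararrgarrrarrg   [G -> r]

S=>Sg=>KGGg=>GSaGGg=>RGSSaGGg=>RarGSSaGGg=>RararGSSaGGg=>rgararGSSaGGg=>rgararRSSaGGg=>rgararRarSSaGGg=>rgararrgarSSaGGg=>rgararrgarrSaGGg=>rgararrgarrraGGg=>rgararrgarrrarGg=>rgararrgarrrarrg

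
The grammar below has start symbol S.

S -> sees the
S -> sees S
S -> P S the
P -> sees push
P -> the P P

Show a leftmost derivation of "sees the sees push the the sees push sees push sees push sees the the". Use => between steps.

S => sees S => sees P S the => sees the P P S the => sees the sees push P S the => sees the sees push the P P S the => sees the sees push the the P P P S the => sees the sees push the the sees push P P S the => sees the sees push the the sees push sees push P S the => sees the sees push the the sees push sees push sees push S the => sees the sees push the the sees push sees push sees push sees the the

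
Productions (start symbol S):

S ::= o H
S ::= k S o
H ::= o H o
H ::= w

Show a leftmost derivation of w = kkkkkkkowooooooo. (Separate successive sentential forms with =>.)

S => kSo => kkSoo => kkkSooo => kkkkSoooo => kkkkkSooooo => kkkkkkSoooooo => kkkkkkkSooooooo => kkkkkkkoHooooooo => kkkkkkkowooooooo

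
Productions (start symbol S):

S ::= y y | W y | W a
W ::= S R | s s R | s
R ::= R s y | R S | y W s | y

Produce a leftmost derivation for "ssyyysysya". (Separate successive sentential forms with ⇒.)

S ⇒ Wa ⇒ ssRa ⇒ ssRsya ⇒ ssRsysya ⇒ ssRSsysya ⇒ ssySsysya ⇒ ssyyysysya

S ⇒ Wa   [S ::= W a]
Wa ⇒ ssRa   [W ::= s s R]
ssRa ⇒ ssRsya   [R ::= R s y]
ssRsya ⇒ ssRsysya   [R ::= R s y]
ssRsysya ⇒ ssRSsysya   [R ::= R S]
ssRSsysya ⇒ ssySsysya   [R ::= y]
ssySsysya ⇒ ssyyysysya   [S ::= y y]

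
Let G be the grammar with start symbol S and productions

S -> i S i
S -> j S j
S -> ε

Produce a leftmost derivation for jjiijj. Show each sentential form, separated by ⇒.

S ⇒ jSj ⇒ jjSjj ⇒ jjiSijj ⇒ jjiijj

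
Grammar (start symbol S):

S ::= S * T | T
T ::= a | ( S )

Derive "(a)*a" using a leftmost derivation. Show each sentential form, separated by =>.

S => S*T => T*T => (S)*T => (T)*T => (a)*T => (a)*a

S => S*T   [S ::= S * T]
S*T => T*T   [S ::= T]
T*T => (S)*T   [T ::= ( S )]
(S)*T => (T)*T   [S ::= T]
(T)*T => (a)*T   [T ::= a]
(a)*T => (a)*a   [T ::= a]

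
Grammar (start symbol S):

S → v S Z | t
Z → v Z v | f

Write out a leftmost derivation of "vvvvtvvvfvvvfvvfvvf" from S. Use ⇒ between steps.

S ⇒ vSZ ⇒ vvSZZ ⇒ vvvSZZZ ⇒ vvvvSZZZZ ⇒ vvvvtZZZZ ⇒ vvvvtvZvZZZ ⇒ vvvvtvvZvvZZZ ⇒ vvvvtvvvZvvvZZZ ⇒ vvvvtvvvfvvvZZZ ⇒ vvvvtvvvfvvvfZZ ⇒ vvvvtvvvfvvvfvZvZ ⇒ vvvvtvvvfvvvfvvZvvZ ⇒ vvvvtvvvfvvvfvvfvvZ ⇒ vvvvtvvvfvvvfvvfvvf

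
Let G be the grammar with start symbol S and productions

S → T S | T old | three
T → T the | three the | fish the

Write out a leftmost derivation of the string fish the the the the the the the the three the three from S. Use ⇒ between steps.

S ⇒ T S ⇒ T the S ⇒ T the the S ⇒ T the the the S ⇒ T the the the the S ⇒ T the the the the the S ⇒ T the the the the the the S ⇒ T the the the the the the the S ⇒ fish the the the the the the the the S ⇒ fish the the the the the the the the T S ⇒ fish the the the the the the the the three the S ⇒ fish the the the the the the the the three the three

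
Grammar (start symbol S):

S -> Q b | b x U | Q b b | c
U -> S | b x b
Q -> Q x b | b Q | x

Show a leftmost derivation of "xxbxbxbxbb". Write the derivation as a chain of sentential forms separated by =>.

S => Qb   [S -> Q b]
Qb => Qxbb   [Q -> Q x b]
Qxbb => Qxbxbb   [Q -> Q x b]
Qxbxbb => Qxbxbxbb   [Q -> Q x b]
Qxbxbxbb => Qxbxbxbxbb   [Q -> Q x b]
Qxbxbxbxbb => xxbxbxbxbb   [Q -> x]

S => Qb => Qxbb => Qxbxbb => Qxbxbxbb => Qxbxbxbxbb => xxbxbxbxbb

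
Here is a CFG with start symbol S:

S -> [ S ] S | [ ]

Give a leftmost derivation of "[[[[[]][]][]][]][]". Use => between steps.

S => [S]S   [S -> [ S ] S]
[S]S => [[S]S]S   [S -> [ S ] S]
[[S]S]S => [[[S]S]S]S   [S -> [ S ] S]
[[[S]S]S]S => [[[[S]S]S]S]S   [S -> [ S ] S]
[[[[S]S]S]S]S => [[[[[]]S]S]S]S   [S -> [ ]]
[[[[[]]S]S]S]S => [[[[[]][]]S]S]S   [S -> [ ]]
[[[[[]][]]S]S]S => [[[[[]][]][]]S]S   [S -> [ ]]
[[[[[]][]][]]S]S => [[[[[]][]][]][]]S   [S -> [ ]]
[[[[[]][]][]][]]S => [[[[[]][]][]][]][]   [S -> [ ]]

S => [S]S => [[S]S]S => [[[S]S]S]S => [[[[S]S]S]S]S => [[[[[]]S]S]S]S => [[[[[]][]]S]S]S => [[[[[]][]][]]S]S => [[[[[]][]][]][]]S => [[[[[]][]][]][]][]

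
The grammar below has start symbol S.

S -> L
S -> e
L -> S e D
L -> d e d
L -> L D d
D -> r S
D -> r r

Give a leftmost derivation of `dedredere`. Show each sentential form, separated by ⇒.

S ⇒ L   [S -> L]
L ⇒ SeD   [L -> S e D]
SeD ⇒ LeD   [S -> L]
LeD ⇒ LDdeD   [L -> L D d]
LDdeD ⇒ dedDdeD   [L -> d e d]
dedDdeD ⇒ dedrSdeD   [D -> r S]
dedrSdeD ⇒ dedredeD   [S -> e]
dedredeD ⇒ dedrederS   [D -> r S]
dedrederS ⇒ dedredere   [S -> e]

S ⇒ L ⇒ SeD ⇒ LeD ⇒ LDdeD ⇒ dedDdeD ⇒ dedrSdeD ⇒ dedredeD ⇒ dedrederS ⇒ dedredere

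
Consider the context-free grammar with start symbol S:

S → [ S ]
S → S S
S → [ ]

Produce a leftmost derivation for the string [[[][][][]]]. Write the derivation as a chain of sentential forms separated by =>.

S=>[S]=>[[S]]=>[[SS]]=>[[SSS]]=>[[SSSS]]=>[[[]SSS]]=>[[[][]SS]]=>[[[][][]S]]=>[[[][][][]]]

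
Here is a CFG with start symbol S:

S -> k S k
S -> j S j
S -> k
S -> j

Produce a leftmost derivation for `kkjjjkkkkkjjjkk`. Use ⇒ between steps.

S ⇒ kSk ⇒ kkSkk ⇒ kkjSjkk ⇒ kkjjSjjkk ⇒ kkjjjSjjjkk ⇒ kkjjjkSkjjjkk ⇒ kkjjjkkSkkjjjkk ⇒ kkjjjkkkkkjjjkk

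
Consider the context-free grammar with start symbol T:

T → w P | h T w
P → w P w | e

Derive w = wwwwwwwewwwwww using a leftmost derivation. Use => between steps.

T => wP => wwPw => wwwPww => wwwwPwww => wwwwwPwwww => wwwwwwPwwwww => wwwwwwwPwwwwww => wwwwwwwewwwwww

T => wP   [T → w P]
wP => wwPw   [P → w P w]
wwPw => wwwPww   [P → w P w]
wwwPww => wwwwPwww   [P → w P w]
wwwwPwww => wwwwwPwwww   [P → w P w]
wwwwwPwwww => wwwwwwPwwwww   [P → w P w]
wwwwwwPwwwww => wwwwwwwPwwwwww   [P → w P w]
wwwwwwwPwwwwww => wwwwwwwewwwwww   [P → e]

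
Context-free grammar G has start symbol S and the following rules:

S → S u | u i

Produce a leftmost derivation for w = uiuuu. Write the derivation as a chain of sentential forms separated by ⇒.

S ⇒ Su   [S → S u]
Su ⇒ Suu   [S → S u]
Suu ⇒ Suuu   [S → S u]
Suuu ⇒ uiuuu   [S → u i]

S⇒Su⇒Suu⇒Suuu⇒uiuuu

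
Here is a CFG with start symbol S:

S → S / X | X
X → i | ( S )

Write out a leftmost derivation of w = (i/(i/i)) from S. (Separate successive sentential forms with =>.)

S => X => (S) => (S/X) => (X/X) => (i/X) => (i/(S)) => (i/(S/X)) => (i/(X/X)) => (i/(i/X)) => (i/(i/i))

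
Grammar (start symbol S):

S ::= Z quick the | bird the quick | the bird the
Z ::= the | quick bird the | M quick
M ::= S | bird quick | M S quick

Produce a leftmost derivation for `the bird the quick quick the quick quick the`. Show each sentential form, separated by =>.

S => Z quick the => M quick quick the => S quick quick the => Z quick the quick quick the => M quick quick the quick quick the => S quick quick the quick quick the => the bird the quick quick the quick quick the

S => Z quick the   [S ::= Z quick the]
Z quick the => M quick quick the   [Z ::= M quick]
M quick quick the => S quick quick the   [M ::= S]
S quick quick the => Z quick the quick quick the   [S ::= Z quick the]
Z quick the quick quick the => M quick quick the quick quick the   [Z ::= M quick]
M quick quick the quick quick the => S quick quick the quick quick the   [M ::= S]
S quick quick the quick quick the => the bird the quick quick the quick quick the   [S ::= the bird the]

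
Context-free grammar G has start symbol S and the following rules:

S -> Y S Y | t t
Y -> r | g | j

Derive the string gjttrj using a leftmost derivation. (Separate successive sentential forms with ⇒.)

S ⇒ YSY ⇒ gSY ⇒ gYSYY ⇒ gjSYY ⇒ gjttYY ⇒ gjttrY ⇒ gjttrj

S ⇒ YSY   [S -> Y S Y]
YSY ⇒ gSY   [Y -> g]
gSY ⇒ gYSYY   [S -> Y S Y]
gYSYY ⇒ gjSYY   [Y -> j]
gjSYY ⇒ gjttYY   [S -> t t]
gjttYY ⇒ gjttrY   [Y -> r]
gjttrY ⇒ gjttrj   [Y -> j]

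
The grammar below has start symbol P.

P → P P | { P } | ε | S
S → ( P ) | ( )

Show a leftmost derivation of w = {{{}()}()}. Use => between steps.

P => PP => {P}P => {PP}P => {{P}P}P => {{PP}P}P => {{PPP}P}P => {{{P}PP}P}P => {{{}PP}P}P => {{{}SP}P}P => {{{}()P}P}P => {{{}()}P}P => {{{}()}S}P => {{{}()}()}P => {{{}()}()}

P => PP   [P → P P]
PP => {P}P   [P → { P }]
{P}P => {PP}P   [P → P P]
{PP}P => {{P}P}P   [P → { P }]
{{P}P}P => {{PP}P}P   [P → P P]
{{PP}P}P => {{PPP}P}P   [P → P P]
{{PPP}P}P => {{{P}PP}P}P   [P → { P }]
{{{P}PP}P}P => {{{}PP}P}P   [P → ε]
{{{}PP}P}P => {{{}SP}P}P   [P → S]
{{{}SP}P}P => {{{}()P}P}P   [S → ( )]
{{{}()P}P}P => {{{}()}P}P   [P → ε]
{{{}()}P}P => {{{}()}S}P   [P → S]
{{{}()}S}P => {{{}()}()}P   [S → ( )]
{{{}()}()}P => {{{}()}()}   [P → ε]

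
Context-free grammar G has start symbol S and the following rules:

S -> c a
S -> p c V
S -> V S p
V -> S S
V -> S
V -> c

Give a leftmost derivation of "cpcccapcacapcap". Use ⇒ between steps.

S ⇒ VSp   [S -> V S p]
VSp ⇒ cSp   [V -> c]
cSp ⇒ cpcVp   [S -> p c V]
cpcVp ⇒ cpcSSp   [V -> S S]
cpcSSp ⇒ cpcVSpSp   [S -> V S p]
cpcVSpSp ⇒ cpcSSSpSp   [V -> S S]
cpcSSSpSp ⇒ cpcVSpSSpSp   [S -> V S p]
cpcVSpSSpSp ⇒ cpccSpSSpSp   [V -> c]
cpccSpSSpSp ⇒ cpcccapSSpSp   [S -> c a]
cpcccapSSpSp ⇒ cpcccapcaSpSp   [S -> c a]
cpcccapcaSpSp ⇒ cpcccapcacapSp   [S -> c a]
cpcccapcacapSp ⇒ cpcccapcacapcap   [S -> c a]

S ⇒ VSp ⇒ cSp ⇒ cpcVp ⇒ cpcSSp ⇒ cpcVSpSp ⇒ cpcSSSpSp ⇒ cpcVSpSSpSp ⇒ cpccSpSSpSp ⇒ cpcccapSSpSp ⇒ cpcccapcaSpSp ⇒ cpcccapcacapSp ⇒ cpcccapcacapcap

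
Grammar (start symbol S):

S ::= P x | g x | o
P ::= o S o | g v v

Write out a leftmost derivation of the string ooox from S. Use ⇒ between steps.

S ⇒ Px ⇒ oSox ⇒ ooox

S ⇒ Px   [S ::= P x]
Px ⇒ oSox   [P ::= o S o]
oSox ⇒ ooox   [S ::= o]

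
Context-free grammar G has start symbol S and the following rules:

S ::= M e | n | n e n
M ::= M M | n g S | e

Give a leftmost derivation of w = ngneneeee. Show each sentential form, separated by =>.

S=>Me=>MMe=>MMMe=>MMMMe=>ngSMMMe=>ngnenMMMe=>ngneneMMe=>ngneneeMe=>ngneneeee

S => Me   [S ::= M e]
Me => MMe   [M ::= M M]
MMe => MMMe   [M ::= M M]
MMMe => MMMMe   [M ::= M M]
MMMMe => ngSMMMe   [M ::= n g S]
ngSMMMe => ngnenMMMe   [S ::= n e n]
ngnenMMMe => ngneneMMe   [M ::= e]
ngneneMMe => ngneneeMe   [M ::= e]
ngneneeMe => ngneneeee   [M ::= e]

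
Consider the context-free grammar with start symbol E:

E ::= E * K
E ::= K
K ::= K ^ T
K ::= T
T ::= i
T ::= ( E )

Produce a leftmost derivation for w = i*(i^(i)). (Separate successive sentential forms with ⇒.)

E ⇒ E*K   [E ::= E * K]
E*K ⇒ K*K   [E ::= K]
K*K ⇒ T*K   [K ::= T]
T*K ⇒ i*K   [T ::= i]
i*K ⇒ i*T   [K ::= T]
i*T ⇒ i*(E)   [T ::= ( E )]
i*(E) ⇒ i*(K)   [E ::= K]
i*(K) ⇒ i*(K^T)   [K ::= K ^ T]
i*(K^T) ⇒ i*(T^T)   [K ::= T]
i*(T^T) ⇒ i*(i^T)   [T ::= i]
i*(i^T) ⇒ i*(i^(E))   [T ::= ( E )]
i*(i^(E)) ⇒ i*(i^(K))   [E ::= K]
i*(i^(K)) ⇒ i*(i^(T))   [K ::= T]
i*(i^(T)) ⇒ i*(i^(i))   [T ::= i]

E ⇒ E*K ⇒ K*K ⇒ T*K ⇒ i*K ⇒ i*T ⇒ i*(E) ⇒ i*(K) ⇒ i*(K^T) ⇒ i*(T^T) ⇒ i*(i^T) ⇒ i*(i^(E)) ⇒ i*(i^(K)) ⇒ i*(i^(T)) ⇒ i*(i^(i))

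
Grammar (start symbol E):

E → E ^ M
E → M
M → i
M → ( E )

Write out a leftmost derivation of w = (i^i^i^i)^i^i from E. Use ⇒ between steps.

E ⇒ E^M   [E → E ^ M]
E^M ⇒ E^M^M   [E → E ^ M]
E^M^M ⇒ M^M^M   [E → M]
M^M^M ⇒ (E)^M^M   [M → ( E )]
(E)^M^M ⇒ (E^M)^M^M   [E → E ^ M]
(E^M)^M^M ⇒ (E^M^M)^M^M   [E → E ^ M]
(E^M^M)^M^M ⇒ (E^M^M^M)^M^M   [E → E ^ M]
(E^M^M^M)^M^M ⇒ (M^M^M^M)^M^M   [E → M]
(M^M^M^M)^M^M ⇒ (i^M^M^M)^M^M   [M → i]
(i^M^M^M)^M^M ⇒ (i^i^M^M)^M^M   [M → i]
(i^i^M^M)^M^M ⇒ (i^i^i^M)^M^M   [M → i]
(i^i^i^M)^M^M ⇒ (i^i^i^i)^M^M   [M → i]
(i^i^i^i)^M^M ⇒ (i^i^i^i)^i^M   [M → i]
(i^i^i^i)^i^M ⇒ (i^i^i^i)^i^i   [M → i]

E⇒E^M⇒E^M^M⇒M^M^M⇒(E)^M^M⇒(E^M)^M^M⇒(E^M^M)^M^M⇒(E^M^M^M)^M^M⇒(M^M^M^M)^M^M⇒(i^M^M^M)^M^M⇒(i^i^M^M)^M^M⇒(i^i^i^M)^M^M⇒(i^i^i^i)^M^M⇒(i^i^i^i)^i^M⇒(i^i^i^i)^i^i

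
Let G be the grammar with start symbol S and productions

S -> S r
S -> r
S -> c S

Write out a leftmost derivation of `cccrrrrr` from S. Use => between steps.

S => Sr   [S -> S r]
Sr => cSr   [S -> c S]
cSr => ccSr   [S -> c S]
ccSr => ccSrr   [S -> S r]
ccSrr => ccSrrr   [S -> S r]
ccSrrr => ccSrrrr   [S -> S r]
ccSrrrr => cccSrrrr   [S -> c S]
cccSrrrr => cccrrrrr   [S -> r]

S => Sr => cSr => ccSr => ccSrr => ccSrrr => ccSrrrr => cccSrrrr => cccrrrrr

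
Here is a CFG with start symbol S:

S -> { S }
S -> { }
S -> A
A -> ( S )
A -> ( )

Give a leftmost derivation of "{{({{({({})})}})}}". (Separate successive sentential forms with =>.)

S => {S} => {{S}} => {{A}} => {{(S)}} => {{({S})}} => {{({{S}})}} => {{({{A}})}} => {{({{(S)}})}} => {{({{({S})}})}} => {{({{({A})}})}} => {{({{({(S)})}})}} => {{({{({({})})}})}}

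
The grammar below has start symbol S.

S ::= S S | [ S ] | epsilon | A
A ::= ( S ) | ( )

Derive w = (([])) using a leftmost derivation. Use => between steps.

S => A => (S) => (A) => ((S)) => ((SS)) => (([S]S)) => (([]S)) => (([]))

S => A   [S ::= A]
A => (S)   [A ::= ( S )]
(S) => (A)   [S ::= A]
(A) => ((S))   [A ::= ( S )]
((S)) => ((SS))   [S ::= S S]
((SS)) => (([S]S))   [S ::= [ S ]]
(([S]S)) => (([]S))   [S ::= epsilon]
(([]S)) => (([]))   [S ::= epsilon]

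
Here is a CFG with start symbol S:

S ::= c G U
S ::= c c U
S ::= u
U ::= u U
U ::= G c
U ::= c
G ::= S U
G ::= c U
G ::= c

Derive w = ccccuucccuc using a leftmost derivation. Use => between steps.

S => cGU => cSUU => cccUUU => ccccUU => ccccGcU => ccccSUcU => ccccuUcU => ccccuuUcU => ccccuuGccU => ccccuucccU => ccccuucccuU => ccccuucccuc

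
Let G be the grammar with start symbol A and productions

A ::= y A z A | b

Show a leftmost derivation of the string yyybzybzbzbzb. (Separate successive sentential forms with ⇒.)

A ⇒ yAzA   [A ::= y A z A]
yAzA ⇒ yyAzAzA   [A ::= y A z A]
yyAzAzA ⇒ yyyAzAzAzA   [A ::= y A z A]
yyyAzAzAzA ⇒ yyybzAzAzA   [A ::= b]
yyybzAzAzA ⇒ yyybzyAzAzAzA   [A ::= y A z A]
yyybzyAzAzAzA ⇒ yyybzybzAzAzA   [A ::= b]
yyybzybzAzAzA ⇒ yyybzybzbzAzA   [A ::= b]
yyybzybzbzAzA ⇒ yyybzybzbzbzA   [A ::= b]
yyybzybzbzbzA ⇒ yyybzybzbzbzb   [A ::= b]

A ⇒ yAzA ⇒ yyAzAzA ⇒ yyyAzAzAzA ⇒ yyybzAzAzA ⇒ yyybzyAzAzAzA ⇒ yyybzybzAzAzA ⇒ yyybzybzbzAzA ⇒ yyybzybzbzbzA ⇒ yyybzybzbzbzb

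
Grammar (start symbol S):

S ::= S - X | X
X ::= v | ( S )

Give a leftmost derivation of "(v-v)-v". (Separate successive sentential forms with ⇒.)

S ⇒ S-X ⇒ X-X ⇒ (S)-X ⇒ (S-X)-X ⇒ (X-X)-X ⇒ (v-X)-X ⇒ (v-v)-X ⇒ (v-v)-v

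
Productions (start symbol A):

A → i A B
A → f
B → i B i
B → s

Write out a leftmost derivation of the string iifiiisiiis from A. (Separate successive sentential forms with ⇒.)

A ⇒ iAB ⇒ iiABB ⇒ iifBB ⇒ iifiBiB ⇒ iifiiBiiB ⇒ iifiiiBiiiB ⇒ iifiiisiiiB ⇒ iifiiisiiis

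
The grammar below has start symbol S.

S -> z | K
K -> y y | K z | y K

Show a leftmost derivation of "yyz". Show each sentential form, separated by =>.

S => K => Kz => yyz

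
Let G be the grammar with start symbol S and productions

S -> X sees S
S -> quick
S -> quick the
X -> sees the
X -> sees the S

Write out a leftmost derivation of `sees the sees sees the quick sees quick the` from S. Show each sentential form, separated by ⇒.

S ⇒ X sees S   [S -> X sees S]
X sees S ⇒ sees the sees S   [X -> sees the]
sees the sees S ⇒ sees the sees X sees S   [S -> X sees S]
sees the sees X sees S ⇒ sees the sees sees the S sees S   [X -> sees the S]
sees the sees sees the S sees S ⇒ sees the sees sees the quick sees S   [S -> quick]
sees the sees sees the quick sees S ⇒ sees the sees sees the quick sees quick the   [S -> quick the]

S ⇒ X sees S ⇒ sees the sees S ⇒ sees the sees X sees S ⇒ sees the sees sees the S sees S ⇒ sees the sees sees the quick sees S ⇒ sees the sees sees the quick sees quick the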